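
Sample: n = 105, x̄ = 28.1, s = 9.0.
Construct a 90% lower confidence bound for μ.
μ ≥ 26.97

Lower bound (one-sided):
t* = 1.290 (one-sided for 90%)
Lower bound = x̄ - t* · s/√n = 28.1 - 1.290 · 9.0/√105 = 26.97

We are 90% confident that μ ≥ 26.97.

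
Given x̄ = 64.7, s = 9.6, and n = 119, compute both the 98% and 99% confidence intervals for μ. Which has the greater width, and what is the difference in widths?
99% CI is wider by 0.46

df = 118
98% CI: t* = 2.358, (62.62, 66.78), width = 2 · t* · s/√n = 4.15
99% CI: t* = 2.618, (62.40, 67.00), width = 2 · t* · s/√n = 4.61

The 99% CI is wider by 4.61 - 4.15 = 0.46.
Higher confidence requires a wider interval.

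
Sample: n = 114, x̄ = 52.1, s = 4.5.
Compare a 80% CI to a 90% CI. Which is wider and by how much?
90% CI is wider by 0.31

df = 113
80% CI: t* = 1.289, (51.56, 52.64), width = 2 · t* · s/√n = 1.09
90% CI: t* = 1.658, (51.40, 52.80), width = 2 · t* · s/√n = 1.40

The 90% CI is wider by 1.40 - 1.09 = 0.31.
Higher confidence requires a wider interval.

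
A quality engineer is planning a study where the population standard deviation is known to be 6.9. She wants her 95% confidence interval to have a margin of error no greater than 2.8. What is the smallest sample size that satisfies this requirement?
n ≥ 24

For margin E ≤ 2.8:
n ≥ (z* · σ / E)²
n ≥ (1.960 · 6.9 / 2.8)²
n ≥ 23.33

Minimum n = 24 (rounding up)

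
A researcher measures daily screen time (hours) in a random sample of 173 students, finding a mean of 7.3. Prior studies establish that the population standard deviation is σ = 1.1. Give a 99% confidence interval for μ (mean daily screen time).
(7.08, 7.52)

z-interval (σ known):
z* = 2.576 for 99% confidence

Margin of error = z* · σ/√n = 2.576 · 1.1/√173 = 0.22

CI: (7.3 - 0.22, 7.3 + 0.22) = (7.08, 7.52)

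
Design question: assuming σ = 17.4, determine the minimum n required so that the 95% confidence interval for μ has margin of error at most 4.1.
n ≥ 70

For margin E ≤ 4.1:
n ≥ (z* · σ / E)²
n ≥ (1.960 · 17.4 / 4.1)²
n ≥ 69.19

Minimum n = 70 (rounding up)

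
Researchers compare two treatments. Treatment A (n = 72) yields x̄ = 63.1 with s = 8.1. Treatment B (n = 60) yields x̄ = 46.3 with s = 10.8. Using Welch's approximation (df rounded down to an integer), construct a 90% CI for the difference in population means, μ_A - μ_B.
(14.00, 19.60)

Difference: x̄₁ - x̄₂ = 16.80
SE = √(s₁²/n₁ + s₂²/n₂) = √(8.1²/72 + 10.8²/60) = 1.6897
df = 107.63 → 107 (Welch–Satterthwaite, rounded down)
t* = 1.659

CI: 16.80 ± 1.659 · 1.6897 = 16.80 ± 2.80 = (14.00, 19.60)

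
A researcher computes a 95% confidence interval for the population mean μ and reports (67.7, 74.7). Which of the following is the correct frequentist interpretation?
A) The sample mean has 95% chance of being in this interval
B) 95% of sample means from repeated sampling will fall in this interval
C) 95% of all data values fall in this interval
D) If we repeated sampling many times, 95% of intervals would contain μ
D

A) Wrong — x̄ is observed and sits in the interval by construction.
B) Wrong — coverage applies to intervals containing μ, not to future x̄ values.
C) Wrong — a CI is about the parameter μ, not individual data values.
D) Correct — this is the frequentist long-run coverage interpretation.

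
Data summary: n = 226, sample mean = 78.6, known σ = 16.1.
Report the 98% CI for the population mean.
(76.11, 81.09)

z-interval (σ known):
z* = 2.326 for 98% confidence

Margin of error = z* · σ/√n = 2.326 · 16.1/√226 = 2.49

CI: (78.6 - 2.49, 78.6 + 2.49) = (76.11, 81.09)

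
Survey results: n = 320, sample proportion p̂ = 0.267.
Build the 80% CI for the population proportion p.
(0.235, 0.299)

Proportion CI:
SE = √(p̂(1-p̂)/n) = √(0.267 · 0.733 / 320) = 0.02473

z* = 1.282
Margin = z* · SE = 1.282 · 0.02473 = 0.0317

CI: 0.267 ± 0.0317 = (0.235, 0.299)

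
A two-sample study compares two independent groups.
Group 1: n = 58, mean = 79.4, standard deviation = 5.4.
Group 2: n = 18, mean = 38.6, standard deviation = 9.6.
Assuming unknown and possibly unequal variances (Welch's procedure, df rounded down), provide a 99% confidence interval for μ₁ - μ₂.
(34.05, 47.55)

Difference: x̄₁ - x̄₂ = 40.80
SE = √(s₁²/n₁ + s₂²/n₂) = √(5.4²/58 + 9.6²/18) = 2.3712
df = 20.44 → 20 (Welch–Satterthwaite, rounded down)
t* = 2.845

CI: 40.80 ± 2.845 · 2.3712 = 40.80 ± 6.75 = (34.05, 47.55)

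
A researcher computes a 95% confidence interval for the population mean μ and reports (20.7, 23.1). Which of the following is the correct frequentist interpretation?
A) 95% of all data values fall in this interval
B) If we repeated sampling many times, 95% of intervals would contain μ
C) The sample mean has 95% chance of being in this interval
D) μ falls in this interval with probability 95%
B

A) Wrong — a CI is about the parameter μ, not individual data values.
B) Correct — this is the frequentist long-run coverage interpretation.
C) Wrong — x̄ is observed and sits in the interval by construction.
D) Wrong — μ is fixed; the randomness lives in the interval, not in μ.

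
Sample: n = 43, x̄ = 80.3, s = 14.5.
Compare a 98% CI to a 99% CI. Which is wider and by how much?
99% CI is wider by 1.24

df = 42
98% CI: t* = 2.418, (74.95, 85.65), width = 2 · t* · s/√n = 10.69
99% CI: t* = 2.698, (74.33, 86.27), width = 2 · t* · s/√n = 11.93

The 99% CI is wider by 11.93 - 10.69 = 1.24.
Higher confidence requires a wider interval.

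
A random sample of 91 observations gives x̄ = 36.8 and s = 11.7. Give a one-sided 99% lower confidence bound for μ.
μ ≥ 33.90

Lower bound (one-sided):
t* = 2.368 (one-sided for 99%)
Lower bound = x̄ - t* · s/√n = 36.8 - 2.368 · 11.7/√91 = 33.90

We are 99% confident that μ ≥ 33.90.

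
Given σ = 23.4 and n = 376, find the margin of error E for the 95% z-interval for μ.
Margin of error = 2.37

Margin of error = z* · σ/√n
= 1.960 · 23.4/√376
= 1.960 · 23.4/19.3907
= 2.37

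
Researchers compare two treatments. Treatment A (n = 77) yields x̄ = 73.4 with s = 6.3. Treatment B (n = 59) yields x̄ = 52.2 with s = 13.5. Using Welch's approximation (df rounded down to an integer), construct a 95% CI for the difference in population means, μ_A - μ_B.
(17.42, 24.98)

Difference: x̄₁ - x̄₂ = 21.20
SE = √(s₁²/n₁ + s₂²/n₂) = √(6.3²/77 + 13.5²/59) = 1.8985
df = 77.33 → 77 (Welch–Satterthwaite, rounded down)
t* = 1.991

CI: 21.20 ± 1.991 · 1.8985 = 21.20 ± 3.78 = (17.42, 24.98)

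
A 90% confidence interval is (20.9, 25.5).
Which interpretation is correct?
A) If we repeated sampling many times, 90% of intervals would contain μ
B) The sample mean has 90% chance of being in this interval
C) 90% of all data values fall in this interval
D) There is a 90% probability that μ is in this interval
A

A) Correct — this is the frequentist long-run coverage interpretation.
B) Wrong — x̄ is observed and sits in the interval by construction.
C) Wrong — a CI is about the parameter μ, not individual data values.
D) Wrong — μ is fixed; the randomness lives in the interval, not in μ.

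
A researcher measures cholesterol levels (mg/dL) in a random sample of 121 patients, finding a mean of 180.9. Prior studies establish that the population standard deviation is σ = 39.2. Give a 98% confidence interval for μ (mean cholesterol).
(172.61, 189.19)

z-interval (σ known):
z* = 2.326 for 98% confidence

Margin of error = z* · σ/√n = 2.326 · 39.2/√121 = 8.29

CI: (180.9 - 8.29, 180.9 + 8.29) = (172.61, 189.19)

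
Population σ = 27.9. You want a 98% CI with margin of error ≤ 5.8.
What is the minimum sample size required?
n ≥ 126

For margin E ≤ 5.8:
n ≥ (z* · σ / E)²
n ≥ (2.326 · 27.9 / 5.8)²
n ≥ 125.19

Minimum n = 126 (rounding up)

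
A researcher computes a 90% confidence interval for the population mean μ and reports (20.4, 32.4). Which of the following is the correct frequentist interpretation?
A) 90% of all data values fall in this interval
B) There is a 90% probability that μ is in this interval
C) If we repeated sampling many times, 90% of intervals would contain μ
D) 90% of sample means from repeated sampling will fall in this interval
C

A) Wrong — a CI is about the parameter μ, not individual data values.
B) Wrong — μ is fixed; the randomness lives in the interval, not in μ.
C) Correct — this is the frequentist long-run coverage interpretation.
D) Wrong — coverage applies to intervals containing μ, not to future x̄ values.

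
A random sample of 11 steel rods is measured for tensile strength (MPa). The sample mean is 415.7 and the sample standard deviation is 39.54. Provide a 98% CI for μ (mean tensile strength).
(382.75, 448.65)

t-interval (σ unknown):
df = n - 1 = 10
t* = 2.764 for 98% confidence

Margin of error = t* · s/√n = 2.764 · 39.54/√11 = 32.95

CI: (382.75, 448.65)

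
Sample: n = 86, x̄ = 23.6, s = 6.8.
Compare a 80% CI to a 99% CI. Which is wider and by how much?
99% CI is wider by 1.97

df = 85
80% CI: t* = 1.292, (22.65, 24.55), width = 2 · t* · s/√n = 1.89
99% CI: t* = 2.635, (21.67, 25.53), width = 2 · t* · s/√n = 3.86

The 99% CI is wider by 3.86 - 1.89 = 1.97.
Higher confidence requires a wider interval.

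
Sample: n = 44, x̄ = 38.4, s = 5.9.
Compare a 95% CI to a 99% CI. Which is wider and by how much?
99% CI is wider by 1.20

df = 43
95% CI: t* = 2.017, (36.61, 40.19), width = 2 · t* · s/√n = 3.59
99% CI: t* = 2.695, (36.00, 40.80), width = 2 · t* · s/√n = 4.79

The 99% CI is wider by 4.79 - 3.59 = 1.20.
Higher confidence requires a wider interval.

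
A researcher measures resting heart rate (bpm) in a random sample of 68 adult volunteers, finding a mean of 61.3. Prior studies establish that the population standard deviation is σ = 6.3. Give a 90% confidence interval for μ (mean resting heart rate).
(60.04, 62.56)

z-interval (σ known):
z* = 1.645 for 90% confidence

Margin of error = z* · σ/√n = 1.645 · 6.3/√68 = 1.26

CI: (61.3 - 1.26, 61.3 + 1.26) = (60.04, 62.56)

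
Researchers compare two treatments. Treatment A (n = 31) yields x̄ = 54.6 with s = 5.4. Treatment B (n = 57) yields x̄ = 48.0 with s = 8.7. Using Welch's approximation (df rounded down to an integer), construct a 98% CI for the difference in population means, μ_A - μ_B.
(3.03, 10.17)

Difference: x̄₁ - x̄₂ = 6.60
SE = √(s₁²/n₁ + s₂²/n₂) = √(5.4²/31 + 8.7²/57) = 1.5062
df = 84.39 → 84 (Welch–Satterthwaite, rounded down)
t* = 2.372

CI: 6.60 ± 2.372 · 1.5062 = 6.60 ± 3.57 = (3.03, 10.17)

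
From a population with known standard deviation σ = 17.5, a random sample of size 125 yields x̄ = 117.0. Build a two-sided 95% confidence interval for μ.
(113.93, 120.07)

z-interval (σ known):
z* = 1.960 for 95% confidence

Margin of error = z* · σ/√n = 1.960 · 17.5/√125 = 3.07

CI: (117.0 - 3.07, 117.0 + 3.07) = (113.93, 120.07)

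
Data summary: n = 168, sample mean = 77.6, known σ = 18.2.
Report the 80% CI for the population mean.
(75.80, 79.40)

z-interval (σ known):
z* = 1.282 for 80% confidence

Margin of error = z* · σ/√n = 1.282 · 18.2/√168 = 1.80

CI: (77.6 - 1.80, 77.6 + 1.80) = (75.80, 79.40)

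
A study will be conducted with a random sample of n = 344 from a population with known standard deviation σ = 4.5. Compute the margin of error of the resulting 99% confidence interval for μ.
Margin of error = 0.62

Margin of error = z* · σ/√n
= 2.576 · 4.5/√344
= 2.576 · 4.5/18.5472
= 0.62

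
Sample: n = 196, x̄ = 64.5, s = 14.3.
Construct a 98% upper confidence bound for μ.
μ ≤ 66.61

Upper bound (one-sided):
t* = 2.068 (one-sided for 98%)
Upper bound = x̄ + t* · s/√n = 64.5 + 2.068 · 14.3/√196 = 66.61

We are 98% confident that μ ≤ 66.61.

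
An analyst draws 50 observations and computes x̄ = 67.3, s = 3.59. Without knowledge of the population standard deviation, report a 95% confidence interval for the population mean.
(66.28, 68.32)

t-interval (σ unknown):
df = n - 1 = 49
t* = 2.010 for 95% confidence

Margin of error = t* · s/√n = 2.010 · 3.59/√50 = 1.02

CI: (66.28, 68.32)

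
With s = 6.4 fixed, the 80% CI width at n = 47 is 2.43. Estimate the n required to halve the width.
n ≈ 188

CI width ∝ 1/√n
To reduce width by factor 2, need √n to grow by 2 → need 2² = 4 times as many samples.

Current: n = 47, width = 2.43
New: n = 188, width ≈ 1.20

Width reduced by factor of 2.43/1.20 = 2.03.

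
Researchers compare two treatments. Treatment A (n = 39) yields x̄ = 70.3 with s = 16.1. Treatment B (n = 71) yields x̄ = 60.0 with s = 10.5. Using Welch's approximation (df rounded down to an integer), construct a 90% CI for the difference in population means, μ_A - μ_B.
(5.51, 15.09)

Difference: x̄₁ - x̄₂ = 10.30
SE = √(s₁²/n₁ + s₂²/n₂) = √(16.1²/39 + 10.5²/71) = 2.8634
df = 56.17 → 56 (Welch–Satterthwaite, rounded down)
t* = 1.673

CI: 10.30 ± 1.673 · 2.8634 = 10.30 ± 4.79 = (5.51, 15.09)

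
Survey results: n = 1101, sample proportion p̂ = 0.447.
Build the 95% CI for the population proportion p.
(0.418, 0.476)

Proportion CI:
SE = √(p̂(1-p̂)/n) = √(0.447 · 0.553 / 1101) = 0.01498

z* = 1.960
Margin = z* · SE = 1.960 · 0.01498 = 0.0294

CI: 0.447 ± 0.0294 = (0.418, 0.476)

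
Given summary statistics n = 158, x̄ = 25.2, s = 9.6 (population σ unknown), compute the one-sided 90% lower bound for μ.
μ ≥ 24.22

Lower bound (one-sided):
t* = 1.287 (one-sided for 90%)
Lower bound = x̄ - t* · s/√n = 25.2 - 1.287 · 9.6/√158 = 24.22

We are 90% confident that μ ≥ 24.22.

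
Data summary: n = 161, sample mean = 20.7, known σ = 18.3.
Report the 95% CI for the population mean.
(17.87, 23.53)

z-interval (σ known):
z* = 1.960 for 95% confidence

Margin of error = z* · σ/√n = 1.960 · 18.3/√161 = 2.83

CI: (20.7 - 2.83, 20.7 + 2.83) = (17.87, 23.53)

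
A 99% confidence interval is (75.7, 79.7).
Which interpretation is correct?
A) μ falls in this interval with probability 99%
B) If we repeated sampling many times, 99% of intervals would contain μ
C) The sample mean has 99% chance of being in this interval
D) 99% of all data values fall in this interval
B

A) Wrong — μ is fixed; the randomness lives in the interval, not in μ.
B) Correct — this is the frequentist long-run coverage interpretation.
C) Wrong — x̄ is observed and sits in the interval by construction.
D) Wrong — a CI is about the parameter μ, not individual data values.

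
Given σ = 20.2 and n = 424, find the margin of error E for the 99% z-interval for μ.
Margin of error = 2.53

Margin of error = z* · σ/√n
= 2.576 · 20.2/√424
= 2.576 · 20.2/20.5913
= 2.53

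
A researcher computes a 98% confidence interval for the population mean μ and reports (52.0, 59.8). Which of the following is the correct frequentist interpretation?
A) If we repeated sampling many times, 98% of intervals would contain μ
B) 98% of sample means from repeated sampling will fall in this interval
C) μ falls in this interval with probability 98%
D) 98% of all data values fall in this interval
A

A) Correct — this is the frequentist long-run coverage interpretation.
B) Wrong — coverage applies to intervals containing μ, not to future x̄ values.
C) Wrong — μ is fixed; the randomness lives in the interval, not in μ.
D) Wrong — a CI is about the parameter μ, not individual data values.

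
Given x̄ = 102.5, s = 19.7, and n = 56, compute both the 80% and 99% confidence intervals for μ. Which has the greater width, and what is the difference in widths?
99% CI is wider by 7.22

df = 55
80% CI: t* = 1.297, (99.09, 105.91), width = 2 · t* · s/√n = 6.83
99% CI: t* = 2.668, (95.48, 109.52), width = 2 · t* · s/√n = 14.05

The 99% CI is wider by 14.05 - 6.83 = 7.22.
Higher confidence requires a wider interval.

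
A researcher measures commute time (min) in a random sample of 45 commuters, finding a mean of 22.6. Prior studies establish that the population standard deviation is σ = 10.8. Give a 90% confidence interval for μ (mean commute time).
(19.95, 25.25)

z-interval (σ known):
z* = 1.645 for 90% confidence

Margin of error = z* · σ/√n = 1.645 · 10.8/√45 = 2.65

CI: (22.6 - 2.65, 22.6 + 2.65) = (19.95, 25.25)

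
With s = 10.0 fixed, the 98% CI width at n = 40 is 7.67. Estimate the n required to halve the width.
n ≈ 160

CI width ∝ 1/√n
To reduce width by factor 2, need √n to grow by 2 → need 2² = 4 times as many samples.

Current: n = 40, width = 7.67
New: n = 160, width ≈ 3.72

Width reduced by factor of 7.67/3.72 = 2.06.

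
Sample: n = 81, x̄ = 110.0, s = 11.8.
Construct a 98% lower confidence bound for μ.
μ ≥ 107.26

Lower bound (one-sided):
t* = 2.088 (one-sided for 98%)
Lower bound = x̄ - t* · s/√n = 110.0 - 2.088 · 11.8/√81 = 107.26

We are 98% confident that μ ≥ 107.26.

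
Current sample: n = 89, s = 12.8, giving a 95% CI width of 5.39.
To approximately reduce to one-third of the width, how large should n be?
n ≈ 801

CI width ∝ 1/√n
To reduce width by factor 3, need √n to grow by 3 → need 3² = 9 times as many samples.

Current: n = 89, width = 5.39
New: n = 801, width ≈ 1.78

Width reduced by factor of 5.39/1.78 = 3.03.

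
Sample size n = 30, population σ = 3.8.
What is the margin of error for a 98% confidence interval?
Margin of error = 1.61

Margin of error = z* · σ/√n
= 2.326 · 3.8/√30
= 2.326 · 3.8/5.4772
= 1.61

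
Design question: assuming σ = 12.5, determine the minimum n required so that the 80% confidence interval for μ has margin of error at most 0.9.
n ≥ 318

For margin E ≤ 0.9:
n ≥ (z* · σ / E)²
n ≥ (1.282 · 12.5 / 0.9)²
n ≥ 317.04

Minimum n = 318 (rounding up)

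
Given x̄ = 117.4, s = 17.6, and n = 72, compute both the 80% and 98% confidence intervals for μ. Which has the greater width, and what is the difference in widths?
98% CI is wider by 4.50

df = 71
80% CI: t* = 1.294, (114.72, 120.08), width = 2 · t* · s/√n = 5.37
98% CI: t* = 2.380, (112.46, 122.34), width = 2 · t* · s/√n = 9.87

The 98% CI is wider by 9.87 - 5.37 = 4.50.
Higher confidence requires a wider interval.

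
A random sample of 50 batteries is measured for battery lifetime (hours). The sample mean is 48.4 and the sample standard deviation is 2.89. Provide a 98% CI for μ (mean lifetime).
(47.42, 49.38)

t-interval (σ unknown):
df = n - 1 = 49
t* = 2.405 for 98% confidence

Margin of error = t* · s/√n = 2.405 · 2.89/√50 = 0.98

CI: (47.42, 49.38)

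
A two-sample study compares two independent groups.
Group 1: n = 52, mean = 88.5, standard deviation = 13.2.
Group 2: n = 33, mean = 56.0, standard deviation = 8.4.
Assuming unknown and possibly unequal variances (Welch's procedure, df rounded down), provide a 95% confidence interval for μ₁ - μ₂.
(27.84, 37.16)

Difference: x̄₁ - x̄₂ = 32.50
SE = √(s₁²/n₁ + s₂²/n₂) = √(13.2²/52 + 8.4²/33) = 2.3429
df = 82.99 → 82 (Welch–Satterthwaite, rounded down)
t* = 1.989

CI: 32.50 ± 1.989 · 2.3429 = 32.50 ± 4.66 = (27.84, 37.16)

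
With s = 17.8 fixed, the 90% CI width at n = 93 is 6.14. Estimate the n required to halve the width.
n ≈ 372

CI width ∝ 1/√n
To reduce width by factor 2, need √n to grow by 2 → need 2² = 4 times as many samples.

Current: n = 93, width = 6.14
New: n = 372, width ≈ 3.04

Width reduced by factor of 6.14/3.04 = 2.02.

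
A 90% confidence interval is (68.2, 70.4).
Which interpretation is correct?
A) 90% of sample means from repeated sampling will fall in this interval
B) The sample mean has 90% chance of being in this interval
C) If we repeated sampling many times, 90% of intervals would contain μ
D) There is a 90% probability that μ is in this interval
C

A) Wrong — coverage applies to intervals containing μ, not to future x̄ values.
B) Wrong — x̄ is observed and sits in the interval by construction.
C) Correct — this is the frequentist long-run coverage interpretation.
D) Wrong — μ is fixed; the randomness lives in the interval, not in μ.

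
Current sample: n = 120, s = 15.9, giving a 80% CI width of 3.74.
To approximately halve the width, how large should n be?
n ≈ 480

CI width ∝ 1/√n
To reduce width by factor 2, need √n to grow by 2 → need 2² = 4 times as many samples.

Current: n = 120, width = 3.74
New: n = 480, width ≈ 1.86

Width reduced by factor of 3.74/1.86 = 2.01.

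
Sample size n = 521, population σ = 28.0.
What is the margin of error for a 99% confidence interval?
Margin of error = 3.16

Margin of error = z* · σ/√n
= 2.576 · 28.0/√521
= 2.576 · 28.0/22.8254
= 3.16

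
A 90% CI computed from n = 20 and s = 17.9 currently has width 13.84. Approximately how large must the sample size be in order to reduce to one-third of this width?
n ≈ 180

CI width ∝ 1/√n
To reduce width by factor 3, need √n to grow by 3 → need 3² = 9 times as many samples.

Current: n = 20, width = 13.84
New: n = 180, width ≈ 4.41

Width reduced by factor of 13.84/4.41 = 3.14.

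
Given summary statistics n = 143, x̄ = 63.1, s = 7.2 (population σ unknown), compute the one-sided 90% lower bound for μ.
μ ≥ 62.32

Lower bound (one-sided):
t* = 1.288 (one-sided for 90%)
Lower bound = x̄ - t* · s/√n = 63.1 - 1.288 · 7.2/√143 = 62.32

We are 90% confident that μ ≥ 62.32.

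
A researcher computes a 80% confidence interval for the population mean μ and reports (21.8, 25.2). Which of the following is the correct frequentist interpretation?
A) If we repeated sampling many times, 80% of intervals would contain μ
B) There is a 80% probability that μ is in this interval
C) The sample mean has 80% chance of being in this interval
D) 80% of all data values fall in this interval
A

A) Correct — this is the frequentist long-run coverage interpretation.
B) Wrong — μ is fixed; the randomness lives in the interval, not in μ.
C) Wrong — x̄ is observed and sits in the interval by construction.
D) Wrong — a CI is about the parameter μ, not individual data values.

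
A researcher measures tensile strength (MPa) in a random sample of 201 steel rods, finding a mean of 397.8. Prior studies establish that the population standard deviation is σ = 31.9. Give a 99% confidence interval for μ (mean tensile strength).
(392.00, 403.60)

z-interval (σ known):
z* = 2.576 for 99% confidence

Margin of error = z* · σ/√n = 2.576 · 31.9/√201 = 5.80

CI: (397.8 - 5.80, 397.8 + 5.80) = (392.00, 403.60)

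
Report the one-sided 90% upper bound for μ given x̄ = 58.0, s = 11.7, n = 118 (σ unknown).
μ ≤ 59.39

Upper bound (one-sided):
t* = 1.289 (one-sided for 90%)
Upper bound = x̄ + t* · s/√n = 58.0 + 1.289 · 11.7/√118 = 59.39

We are 90% confident that μ ≤ 59.39.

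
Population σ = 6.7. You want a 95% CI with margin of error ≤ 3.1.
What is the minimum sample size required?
n ≥ 18

For margin E ≤ 3.1:
n ≥ (z* · σ / E)²
n ≥ (1.960 · 6.7 / 3.1)²
n ≥ 17.94

Minimum n = 18 (rounding up)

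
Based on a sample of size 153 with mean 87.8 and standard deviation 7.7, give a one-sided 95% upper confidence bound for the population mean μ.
μ ≤ 88.83

Upper bound (one-sided):
t* = 1.655 (one-sided for 95%)
Upper bound = x̄ + t* · s/√n = 87.8 + 1.655 · 7.7/√153 = 88.83

We are 95% confident that μ ≤ 88.83.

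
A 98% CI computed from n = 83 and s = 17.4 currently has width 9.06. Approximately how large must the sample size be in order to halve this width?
n ≈ 332

CI width ∝ 1/√n
To reduce width by factor 2, need √n to grow by 2 → need 2² = 4 times as many samples.

Current: n = 83, width = 9.06
New: n = 332, width ≈ 4.47

Width reduced by factor of 9.06/4.47 = 2.03.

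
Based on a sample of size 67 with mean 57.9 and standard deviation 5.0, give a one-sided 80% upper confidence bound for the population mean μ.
μ ≤ 58.42

Upper bound (one-sided):
t* = 0.847 (one-sided for 80%)
Upper bound = x̄ + t* · s/√n = 57.9 + 0.847 · 5.0/√67 = 58.42

We are 80% confident that μ ≤ 58.42.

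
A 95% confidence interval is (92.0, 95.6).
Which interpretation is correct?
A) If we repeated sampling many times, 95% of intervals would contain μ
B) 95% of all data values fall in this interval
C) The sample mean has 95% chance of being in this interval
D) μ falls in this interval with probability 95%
A

A) Correct — this is the frequentist long-run coverage interpretation.
B) Wrong — a CI is about the parameter μ, not individual data values.
C) Wrong — x̄ is observed and sits in the interval by construction.
D) Wrong — μ is fixed; the randomness lives in the interval, not in μ.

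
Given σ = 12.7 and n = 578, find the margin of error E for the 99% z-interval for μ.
Margin of error = 1.36

Margin of error = z* · σ/√n
= 2.576 · 12.7/√578
= 2.576 · 12.7/24.0416
= 1.36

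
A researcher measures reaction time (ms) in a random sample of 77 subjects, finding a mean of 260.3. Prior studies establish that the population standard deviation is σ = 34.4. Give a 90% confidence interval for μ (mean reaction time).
(253.85, 266.75)

z-interval (σ known):
z* = 1.645 for 90% confidence

Margin of error = z* · σ/√n = 1.645 · 34.4/√77 = 6.45

CI: (260.3 - 6.45, 260.3 + 6.45) = (253.85, 266.75)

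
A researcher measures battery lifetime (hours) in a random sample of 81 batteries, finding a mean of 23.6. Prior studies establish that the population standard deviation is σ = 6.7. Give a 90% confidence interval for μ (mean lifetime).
(22.38, 24.82)

z-interval (σ known):
z* = 1.645 for 90% confidence

Margin of error = z* · σ/√n = 1.645 · 6.7/√81 = 1.22

CI: (23.6 - 1.22, 23.6 + 1.22) = (22.38, 24.82)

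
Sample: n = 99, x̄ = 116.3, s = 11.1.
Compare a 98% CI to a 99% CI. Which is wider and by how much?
99% CI is wider by 0.58

df = 98
98% CI: t* = 2.365, (113.66, 118.94), width = 2 · t* · s/√n = 5.28
99% CI: t* = 2.627, (113.37, 119.23), width = 2 · t* · s/√n = 5.86

The 99% CI is wider by 5.86 - 5.28 = 0.58.
Higher confidence requires a wider interval.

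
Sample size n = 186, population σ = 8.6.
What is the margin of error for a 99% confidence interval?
Margin of error = 1.62

Margin of error = z* · σ/√n
= 2.576 · 8.6/√186
= 2.576 · 8.6/13.6382
= 1.62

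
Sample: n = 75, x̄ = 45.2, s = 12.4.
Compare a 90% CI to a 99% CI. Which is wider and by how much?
99% CI is wider by 2.80

df = 74
90% CI: t* = 1.666, (42.81, 47.59), width = 2 · t* · s/√n = 4.77
99% CI: t* = 2.644, (41.41, 48.99), width = 2 · t* · s/√n = 7.57

The 99% CI is wider by 7.57 - 4.77 = 2.80.
Higher confidence requires a wider interval.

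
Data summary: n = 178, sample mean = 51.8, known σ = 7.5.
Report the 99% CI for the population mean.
(50.35, 53.25)

z-interval (σ known):
z* = 2.576 for 99% confidence

Margin of error = z* · σ/√n = 2.576 · 7.5/√178 = 1.45

CI: (51.8 - 1.45, 51.8 + 1.45) = (50.35, 53.25)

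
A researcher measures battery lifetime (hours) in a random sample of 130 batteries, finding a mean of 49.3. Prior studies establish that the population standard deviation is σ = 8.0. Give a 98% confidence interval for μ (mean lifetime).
(47.67, 50.93)

z-interval (σ known):
z* = 2.326 for 98% confidence

Margin of error = z* · σ/√n = 2.326 · 8.0/√130 = 1.63

CI: (49.3 - 1.63, 49.3 + 1.63) = (47.67, 50.93)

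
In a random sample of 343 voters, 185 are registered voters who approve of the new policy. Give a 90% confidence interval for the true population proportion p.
(0.495, 0.584)

Proportion CI:
p̂ = 185/343 = 0.53936
SE = √(p̂(1-p̂)/n) = √(0.53936 · 0.46064 / 343) = 0.02691

z* = 1.645
Margin = z* · SE = 1.645 · 0.02691 = 0.0443

CI: 0.53936 ± 0.0443 = (0.495, 0.584)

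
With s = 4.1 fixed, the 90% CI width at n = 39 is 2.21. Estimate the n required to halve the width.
n ≈ 156

CI width ∝ 1/√n
To reduce width by factor 2, need √n to grow by 2 → need 2² = 4 times as many samples.

Current: n = 39, width = 2.21
New: n = 156, width ≈ 1.09

Width reduced by factor of 2.21/1.09 = 2.03.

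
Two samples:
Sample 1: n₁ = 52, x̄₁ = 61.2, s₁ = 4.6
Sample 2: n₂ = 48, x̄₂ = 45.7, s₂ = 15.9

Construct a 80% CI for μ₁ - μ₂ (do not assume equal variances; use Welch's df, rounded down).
(12.41, 18.59)

Difference: x̄₁ - x̄₂ = 15.50
SE = √(s₁²/n₁ + s₂²/n₂) = √(4.6²/52 + 15.9²/48) = 2.3820
df = 54.24 → 54 (Welch–Satterthwaite, rounded down)
t* = 1.297

CI: 15.50 ± 1.297 · 2.3820 = 15.50 ± 3.09 = (12.41, 18.59)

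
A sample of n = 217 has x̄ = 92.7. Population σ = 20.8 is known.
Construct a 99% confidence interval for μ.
(89.06, 96.34)

z-interval (σ known):
z* = 2.576 for 99% confidence

Margin of error = z* · σ/√n = 2.576 · 20.8/√217 = 3.64

CI: (92.7 - 3.64, 92.7 + 3.64) = (89.06, 96.34)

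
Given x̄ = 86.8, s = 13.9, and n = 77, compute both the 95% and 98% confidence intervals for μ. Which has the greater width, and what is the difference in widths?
98% CI is wider by 1.22

df = 76
95% CI: t* = 1.992, (83.64, 89.96), width = 2 · t* · s/√n = 6.31
98% CI: t* = 2.376, (83.04, 90.56), width = 2 · t* · s/√n = 7.53

The 98% CI is wider by 7.53 - 6.31 = 1.22.
Higher confidence requires a wider interval.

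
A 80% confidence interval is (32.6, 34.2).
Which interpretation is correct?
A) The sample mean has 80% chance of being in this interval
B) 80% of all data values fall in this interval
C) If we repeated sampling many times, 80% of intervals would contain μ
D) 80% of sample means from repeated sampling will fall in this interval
C

A) Wrong — x̄ is observed and sits in the interval by construction.
B) Wrong — a CI is about the parameter μ, not individual data values.
C) Correct — this is the frequentist long-run coverage interpretation.
D) Wrong — coverage applies to intervals containing μ, not to future x̄ values.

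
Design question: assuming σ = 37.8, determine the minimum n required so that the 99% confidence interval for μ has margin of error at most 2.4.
n ≥ 1647

For margin E ≤ 2.4:
n ≥ (z* · σ / E)²
n ≥ (2.576 · 37.8 / 2.4)²
n ≥ 1646.09

Minimum n = 1647 (rounding up)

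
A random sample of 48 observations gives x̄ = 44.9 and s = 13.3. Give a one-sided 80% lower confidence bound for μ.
μ ≥ 43.27

Lower bound (one-sided):
t* = 0.849 (one-sided for 80%)
Lower bound = x̄ - t* · s/√n = 44.9 - 0.849 · 13.3/√48 = 43.27

We are 80% confident that μ ≥ 43.27.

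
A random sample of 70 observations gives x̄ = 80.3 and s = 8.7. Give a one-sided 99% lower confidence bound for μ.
μ ≥ 77.82

Lower bound (one-sided):
t* = 2.382 (one-sided for 99%)
Lower bound = x̄ - t* · s/√n = 80.3 - 2.382 · 8.7/√70 = 77.82

We are 99% confident that μ ≥ 77.82.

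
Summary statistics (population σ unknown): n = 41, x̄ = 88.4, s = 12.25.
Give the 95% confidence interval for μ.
(84.53, 92.27)

t-interval (σ unknown):
df = n - 1 = 40
t* = 2.021 for 95% confidence

Margin of error = t* · s/√n = 2.021 · 12.25/√41 = 3.87

CI: (84.53, 92.27)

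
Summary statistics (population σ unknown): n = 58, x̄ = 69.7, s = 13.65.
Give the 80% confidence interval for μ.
(67.38, 72.02)

t-interval (σ unknown):
df = n - 1 = 57
t* = 1.297 for 80% confidence

Margin of error = t* · s/√n = 1.297 · 13.65/√58 = 2.32

CI: (67.38, 72.02)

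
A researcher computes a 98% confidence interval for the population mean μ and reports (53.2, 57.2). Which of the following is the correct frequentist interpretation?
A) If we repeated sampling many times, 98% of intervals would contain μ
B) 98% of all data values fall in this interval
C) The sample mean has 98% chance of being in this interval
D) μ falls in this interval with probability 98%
A

A) Correct — this is the frequentist long-run coverage interpretation.
B) Wrong — a CI is about the parameter μ, not individual data values.
C) Wrong — x̄ is observed and sits in the interval by construction.
D) Wrong — μ is fixed; the randomness lives in the interval, not in μ.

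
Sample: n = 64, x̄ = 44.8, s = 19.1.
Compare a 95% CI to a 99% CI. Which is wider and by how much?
99% CI is wider by 3.14

df = 63
95% CI: t* = 1.998, (40.03, 49.57), width = 2 · t* · s/√n = 9.54
99% CI: t* = 2.656, (38.46, 51.14), width = 2 · t* · s/√n = 12.68

The 99% CI is wider by 12.68 - 9.54 = 3.14.
Higher confidence requires a wider interval.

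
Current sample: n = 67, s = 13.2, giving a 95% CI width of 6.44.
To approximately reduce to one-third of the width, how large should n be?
n ≈ 603

CI width ∝ 1/√n
To reduce width by factor 3, need √n to grow by 3 → need 3² = 9 times as many samples.

Current: n = 67, width = 6.44
New: n = 603, width ≈ 2.11

Width reduced by factor of 6.44/2.11 = 3.05.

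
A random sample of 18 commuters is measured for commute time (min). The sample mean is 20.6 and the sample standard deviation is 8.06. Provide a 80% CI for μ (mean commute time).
(18.07, 23.13)

t-interval (σ unknown):
df = n - 1 = 17
t* = 1.333 for 80% confidence

Margin of error = t* · s/√n = 1.333 · 8.06/√18 = 2.53

CI: (18.07, 23.13)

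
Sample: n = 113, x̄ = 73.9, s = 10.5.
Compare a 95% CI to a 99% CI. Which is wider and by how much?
99% CI is wider by 1.27

df = 112
95% CI: t* = 1.981, (71.94, 75.86), width = 2 · t* · s/√n = 3.91
99% CI: t* = 2.620, (71.31, 76.49), width = 2 · t* · s/√n = 5.18

The 99% CI is wider by 5.18 - 3.91 = 1.27.
Higher confidence requires a wider interval.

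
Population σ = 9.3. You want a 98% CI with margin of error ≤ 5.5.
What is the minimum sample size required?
n ≥ 16

For margin E ≤ 5.5:
n ≥ (z* · σ / E)²
n ≥ (2.326 · 9.3 / 5.5)²
n ≥ 15.47

Minimum n = 16 (rounding up)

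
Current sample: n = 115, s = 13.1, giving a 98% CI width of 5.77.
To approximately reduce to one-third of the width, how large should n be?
n ≈ 1035

CI width ∝ 1/√n
To reduce width by factor 3, need √n to grow by 3 → need 3² = 9 times as many samples.

Current: n = 115, width = 5.77
New: n = 1035, width ≈ 1.90

Width reduced by factor of 5.77/1.90 = 3.04.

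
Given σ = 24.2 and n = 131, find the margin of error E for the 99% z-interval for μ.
Margin of error = 5.45

Margin of error = z* · σ/√n
= 2.576 · 24.2/√131
= 2.576 · 24.2/11.4455
= 5.45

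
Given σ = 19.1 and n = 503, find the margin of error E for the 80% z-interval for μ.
Margin of error = 1.09

Margin of error = z* · σ/√n
= 1.282 · 19.1/√503
= 1.282 · 19.1/22.4277
= 1.09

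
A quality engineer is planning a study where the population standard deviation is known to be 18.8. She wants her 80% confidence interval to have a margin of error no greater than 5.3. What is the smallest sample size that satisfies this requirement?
n ≥ 21

For margin E ≤ 5.3:
n ≥ (z* · σ / E)²
n ≥ (1.282 · 18.8 / 5.3)²
n ≥ 20.68

Minimum n = 21 (rounding up)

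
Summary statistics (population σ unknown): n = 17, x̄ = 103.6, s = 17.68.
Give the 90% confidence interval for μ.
(96.11, 111.09)

t-interval (σ unknown):
df = n - 1 = 16
t* = 1.746 for 90% confidence

Margin of error = t* · s/√n = 1.746 · 17.68/√17 = 7.49

CI: (96.11, 111.09)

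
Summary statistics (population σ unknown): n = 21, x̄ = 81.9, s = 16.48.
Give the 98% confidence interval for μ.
(72.81, 90.99)

t-interval (σ unknown):
df = n - 1 = 20
t* = 2.528 for 98% confidence

Margin of error = t* · s/√n = 2.528 · 16.48/√21 = 9.09

CI: (72.81, 90.99)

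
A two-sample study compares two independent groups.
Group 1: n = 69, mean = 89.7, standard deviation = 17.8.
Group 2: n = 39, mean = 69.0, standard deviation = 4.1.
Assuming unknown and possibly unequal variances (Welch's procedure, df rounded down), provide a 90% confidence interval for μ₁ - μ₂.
(16.97, 24.43)

Difference: x̄₁ - x̄₂ = 20.70
SE = √(s₁²/n₁ + s₂²/n₂) = √(17.8²/69 + 4.1²/39) = 2.2412
df = 80.10 → 80 (Welch–Satterthwaite, rounded down)
t* = 1.664

CI: 20.70 ± 1.664 · 2.2412 = 20.70 ± 3.73 = (16.97, 24.43)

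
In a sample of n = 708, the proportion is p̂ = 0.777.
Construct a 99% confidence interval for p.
(0.737, 0.817)

Proportion CI:
SE = √(p̂(1-p̂)/n) = √(0.777 · 0.223 / 708) = 0.01564

z* = 2.576
Margin = z* · SE = 2.576 · 0.01564 = 0.0403

CI: 0.777 ± 0.0403 = (0.737, 0.817)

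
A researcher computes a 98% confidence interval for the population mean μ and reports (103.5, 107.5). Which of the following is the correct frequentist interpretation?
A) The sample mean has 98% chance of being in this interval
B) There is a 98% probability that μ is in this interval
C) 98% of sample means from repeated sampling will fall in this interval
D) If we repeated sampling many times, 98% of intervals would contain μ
D

A) Wrong — x̄ is observed and sits in the interval by construction.
B) Wrong — μ is fixed; the randomness lives in the interval, not in μ.
C) Wrong — coverage applies to intervals containing μ, not to future x̄ values.
D) Correct — this is the frequentist long-run coverage interpretation.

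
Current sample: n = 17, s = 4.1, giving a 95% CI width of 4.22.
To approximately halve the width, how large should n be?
n ≈ 68

CI width ∝ 1/√n
To reduce width by factor 2, need √n to grow by 2 → need 2² = 4 times as many samples.

Current: n = 17, width = 4.22
New: n = 68, width ≈ 1.98

Width reduced by factor of 4.22/1.98 = 2.13.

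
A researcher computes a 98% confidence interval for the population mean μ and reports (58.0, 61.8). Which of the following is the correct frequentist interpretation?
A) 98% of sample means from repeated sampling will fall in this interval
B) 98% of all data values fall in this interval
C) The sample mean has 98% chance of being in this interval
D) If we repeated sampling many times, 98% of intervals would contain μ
D

A) Wrong — coverage applies to intervals containing μ, not to future x̄ values.
B) Wrong — a CI is about the parameter μ, not individual data values.
C) Wrong — x̄ is observed and sits in the interval by construction.
D) Correct — this is the frequentist long-run coverage interpretation.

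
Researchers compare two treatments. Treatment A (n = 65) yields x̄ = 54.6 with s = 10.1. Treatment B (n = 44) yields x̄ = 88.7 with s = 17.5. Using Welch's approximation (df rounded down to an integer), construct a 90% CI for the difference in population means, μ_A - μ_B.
(-38.98, -29.22)

Difference: x̄₁ - x̄₂ = -34.10
SE = √(s₁²/n₁ + s₂²/n₂) = √(10.1²/65 + 17.5²/44) = 2.9205
df = 62.44 → 62 (Welch–Satterthwaite, rounded down)
t* = 1.670

CI: -34.10 ± 1.670 · 2.9205 = -34.10 ± 4.88 = (-38.98, -29.22)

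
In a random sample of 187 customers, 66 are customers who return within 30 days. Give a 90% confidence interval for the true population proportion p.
(0.295, 0.410)

Proportion CI:
p̂ = 66/187 = 0.35294
SE = √(p̂(1-p̂)/n) = √(0.35294 · 0.64706 / 187) = 0.03495

z* = 1.645
Margin = z* · SE = 1.645 · 0.03495 = 0.0575

CI: 0.35294 ± 0.0575 = (0.295, 0.410)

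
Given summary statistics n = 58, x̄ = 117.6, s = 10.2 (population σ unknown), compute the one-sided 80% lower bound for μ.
μ ≥ 116.46

Lower bound (one-sided):
t* = 0.848 (one-sided for 80%)
Lower bound = x̄ - t* · s/√n = 117.6 - 0.848 · 10.2/√58 = 116.46

We are 80% confident that μ ≥ 116.46.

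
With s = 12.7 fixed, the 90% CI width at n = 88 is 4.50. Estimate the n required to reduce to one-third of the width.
n ≈ 792

CI width ∝ 1/√n
To reduce width by factor 3, need √n to grow by 3 → need 3² = 9 times as many samples.

Current: n = 88, width = 4.50
New: n = 792, width ≈ 1.49

Width reduced by factor of 4.50/1.49 = 3.02.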